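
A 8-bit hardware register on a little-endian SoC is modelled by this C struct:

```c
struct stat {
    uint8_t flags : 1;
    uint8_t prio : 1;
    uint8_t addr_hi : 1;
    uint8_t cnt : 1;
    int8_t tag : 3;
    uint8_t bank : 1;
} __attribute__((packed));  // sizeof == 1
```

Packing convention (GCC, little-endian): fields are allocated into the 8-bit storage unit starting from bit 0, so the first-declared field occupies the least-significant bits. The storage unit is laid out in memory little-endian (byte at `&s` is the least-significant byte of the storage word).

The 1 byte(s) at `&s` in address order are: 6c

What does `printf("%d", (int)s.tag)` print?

-2

[0]=0x6c (little-endian) → word 0x6c
flags [0+:1] = (word>>0) & 0x1 = 0
prio [1+:1] = (word>>1) & 0x1 = 0
addr_hi [2+:1] = (word>>2) & 0x1 = 1
cnt [3+:1] = (word>>3) & 0x1 = 1
tag [4+:3] = (word>>4) & 0x7 = 6  ←
bank [7+:1] = (word>>7) & 0x1 = 0
tag signed 3b, MSB=1: 6 - 8 = -2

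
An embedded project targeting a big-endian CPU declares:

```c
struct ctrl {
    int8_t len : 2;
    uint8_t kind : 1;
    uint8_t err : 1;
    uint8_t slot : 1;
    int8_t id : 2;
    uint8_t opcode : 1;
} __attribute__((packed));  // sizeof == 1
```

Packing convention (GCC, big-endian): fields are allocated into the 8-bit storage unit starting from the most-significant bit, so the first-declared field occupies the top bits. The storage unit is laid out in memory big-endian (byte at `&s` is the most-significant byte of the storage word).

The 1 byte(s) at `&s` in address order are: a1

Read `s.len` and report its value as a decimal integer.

[0]=0xa1 (big-endian) → word 0xa1
len [6+:2] = (word>>6) & 0x3 = 2  ←
kind [5+:1] = (word>>5) & 0x1 = 1
err [4+:1] = (word>>4) & 0x1 = 0
slot [3+:1] = (word>>3) & 0x1 = 0
id [1+:2] = (word>>1) & 0x3 = 0
opcode [0+:1] = (word>>0) & 0x1 = 1
len signed 2b, MSB=1: 2 - 4 = -2

-2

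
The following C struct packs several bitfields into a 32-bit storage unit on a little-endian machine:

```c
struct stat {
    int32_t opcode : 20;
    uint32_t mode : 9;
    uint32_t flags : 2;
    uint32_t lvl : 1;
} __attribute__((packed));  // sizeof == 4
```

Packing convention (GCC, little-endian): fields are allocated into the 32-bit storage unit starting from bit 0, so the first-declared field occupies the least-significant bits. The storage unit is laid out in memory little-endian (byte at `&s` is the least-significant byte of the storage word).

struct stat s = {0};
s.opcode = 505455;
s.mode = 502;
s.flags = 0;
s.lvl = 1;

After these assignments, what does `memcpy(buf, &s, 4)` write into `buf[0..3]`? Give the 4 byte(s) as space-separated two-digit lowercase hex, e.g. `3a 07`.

opcode:20 = 505455 → 0x7b66f << 0 → word 0x0007b66f
mode:9 = 502 → 0x1f6 << 20 → word 0x1f67b66f
flags:2 = 0 → 0x0 << 29 → word 0x1f67b66f
lvl:1 = 1 → 0x1 << 31 → word 0x9f67b66f
word = 0x9f67b66f → little-endian bytes:
  [0]=0x6f  [1]=0xb6  [2]=0x67  [3]=0x9f

6f b6 67 9f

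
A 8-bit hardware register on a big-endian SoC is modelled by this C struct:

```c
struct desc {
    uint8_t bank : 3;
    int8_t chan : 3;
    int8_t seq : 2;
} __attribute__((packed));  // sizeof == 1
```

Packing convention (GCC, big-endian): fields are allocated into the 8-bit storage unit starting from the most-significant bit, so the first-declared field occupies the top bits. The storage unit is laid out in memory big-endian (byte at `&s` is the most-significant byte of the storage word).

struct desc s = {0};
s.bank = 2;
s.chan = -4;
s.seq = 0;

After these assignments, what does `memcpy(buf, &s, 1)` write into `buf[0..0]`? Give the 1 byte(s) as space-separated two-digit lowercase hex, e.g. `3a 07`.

[5+:3] bank=2 & 0x7 = 0x2; word=0x40
[2+:3] chan=-4 & 0x7 = 0x4; word=0x50
[0+:2] seq=0 & 0x3 = 0x0; word=0x50
word = 0x50 → big-endian bytes:
  [0]=0x50

50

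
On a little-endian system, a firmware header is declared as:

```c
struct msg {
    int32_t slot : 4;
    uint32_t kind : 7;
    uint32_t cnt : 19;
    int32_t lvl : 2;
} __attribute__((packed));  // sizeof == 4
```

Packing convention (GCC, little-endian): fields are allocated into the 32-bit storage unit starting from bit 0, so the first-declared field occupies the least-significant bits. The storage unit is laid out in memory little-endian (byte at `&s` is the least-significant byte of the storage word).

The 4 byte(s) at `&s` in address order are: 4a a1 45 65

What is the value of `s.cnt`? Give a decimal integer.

305332

[0]=0x4a [1]=0xa1 [2]=0x45 [3]=0x65 (little-endian) → word 0x6545a14a
slot:4 @ bit 0 → (0x6545a14a>>0)&0xf = 0xa
kind:7 @ bit 4 → (0x6545a14a>>4)&0x7f = 0x14
cnt:19 @ bit 11 → (0x6545a14a>>11)&0x7ffff = 0x4a8b4  ←
lvl:2 @ bit 30 → (0x6545a14a>>30)&0x3 = 0x1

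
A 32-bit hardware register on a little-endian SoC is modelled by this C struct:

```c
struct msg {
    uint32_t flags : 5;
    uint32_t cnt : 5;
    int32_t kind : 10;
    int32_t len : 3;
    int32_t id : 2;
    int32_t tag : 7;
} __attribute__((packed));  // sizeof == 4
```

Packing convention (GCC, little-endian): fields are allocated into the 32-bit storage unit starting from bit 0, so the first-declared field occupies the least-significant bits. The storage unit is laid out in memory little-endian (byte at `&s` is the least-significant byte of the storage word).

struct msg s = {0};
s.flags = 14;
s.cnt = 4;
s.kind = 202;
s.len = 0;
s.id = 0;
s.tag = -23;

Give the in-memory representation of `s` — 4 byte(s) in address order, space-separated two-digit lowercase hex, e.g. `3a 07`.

flags (5b) val=14 bits=0xe at bit 0: 0x0000000e
cnt (5b) val=4 bits=0x4 at bit 5: 0x0000008e
kind (10b) val=202 bits=0xca at bit 10: 0x0003288e
len (3b) val=0 bits=0x0 at bit 20: 0x0003288e
id (2b) val=0 bits=0x0 at bit 23: 0x0003288e
tag (7b) val=-23 bits=0x69 at bit 25: 0xd203288e
word = 0xd203288e → little-endian bytes:
  [0]=0x8e  [1]=0x28  [2]=0x03  [3]=0xd2

8e 28 03 d2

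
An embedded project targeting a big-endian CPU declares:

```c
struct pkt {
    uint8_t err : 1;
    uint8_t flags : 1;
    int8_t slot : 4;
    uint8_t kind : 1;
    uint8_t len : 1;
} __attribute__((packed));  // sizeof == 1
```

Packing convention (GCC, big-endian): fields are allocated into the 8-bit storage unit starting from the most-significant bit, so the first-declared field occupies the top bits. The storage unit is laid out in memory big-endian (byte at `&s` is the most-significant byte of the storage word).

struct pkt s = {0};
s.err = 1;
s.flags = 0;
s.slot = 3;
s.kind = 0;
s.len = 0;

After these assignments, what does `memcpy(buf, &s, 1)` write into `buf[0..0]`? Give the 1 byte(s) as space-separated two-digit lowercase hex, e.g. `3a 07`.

8c

err:1 = 1 → 0x1 << 7 → word 0x80
flags:1 = 0 → 0x0 << 6 → word 0x80
slot:4 = 3 → 0x3 << 2 → word 0x8c
kind:1 = 0 → 0x0 << 1 → word 0x8c
len:1 = 0 → 0x0 << 0 → word 0x8c
word = 0x8c → big-endian bytes:
  [0]=0x8c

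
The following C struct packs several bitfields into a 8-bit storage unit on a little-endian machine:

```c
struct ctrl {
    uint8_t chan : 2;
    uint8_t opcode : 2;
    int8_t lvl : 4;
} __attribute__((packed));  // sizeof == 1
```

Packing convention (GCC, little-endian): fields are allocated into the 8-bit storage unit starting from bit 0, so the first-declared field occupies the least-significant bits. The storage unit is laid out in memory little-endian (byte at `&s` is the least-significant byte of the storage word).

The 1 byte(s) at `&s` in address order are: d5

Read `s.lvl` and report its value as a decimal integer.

[0]=0xd5 (little-endian) → word 0xd5
chan:2 @ bit 0 → (0xd5>>0)&0x3 = 0x1
opcode:2 @ bit 2 → (0xd5>>2)&0x3 = 0x1
lvl:4 @ bit 4 → (0xd5>>4)&0xf = 0xd  ←
lvl signed 4b, MSB=1: 13 - 16 = -3

-3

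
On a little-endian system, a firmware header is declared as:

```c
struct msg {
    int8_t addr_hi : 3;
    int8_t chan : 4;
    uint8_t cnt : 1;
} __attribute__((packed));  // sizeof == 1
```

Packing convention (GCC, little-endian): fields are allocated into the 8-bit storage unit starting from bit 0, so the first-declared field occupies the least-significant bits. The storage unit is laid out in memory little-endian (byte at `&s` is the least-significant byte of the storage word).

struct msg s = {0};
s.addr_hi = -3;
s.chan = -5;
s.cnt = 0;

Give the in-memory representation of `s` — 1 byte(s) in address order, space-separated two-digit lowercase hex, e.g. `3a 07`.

addr_hi:3 = -3 → 0x5 << 0 → word 0x05
chan:4 = -5 → 0xb << 3 → word 0x5d
cnt:1 = 0 → 0x0 << 7 → word 0x5d
word = 0x5d → little-endian bytes:
  [0]=0x5d

5d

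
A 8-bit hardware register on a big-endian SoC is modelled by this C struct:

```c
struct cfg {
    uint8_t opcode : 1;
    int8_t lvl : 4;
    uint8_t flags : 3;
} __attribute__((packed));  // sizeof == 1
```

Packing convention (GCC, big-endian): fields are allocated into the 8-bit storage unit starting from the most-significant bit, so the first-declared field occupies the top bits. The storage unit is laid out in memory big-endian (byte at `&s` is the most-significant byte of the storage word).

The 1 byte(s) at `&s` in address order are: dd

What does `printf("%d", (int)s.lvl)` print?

-5

[0]=0xdd (big-endian) → word 0xdd
opcode [7+:1] = (word>>7) & 0x1 = 1
lvl [3+:4] = (word>>3) & 0xf = 11  ←
flags [0+:3] = (word>>0) & 0x7 = 5
lvl signed 4b, MSB=1: 11 - 16 = -5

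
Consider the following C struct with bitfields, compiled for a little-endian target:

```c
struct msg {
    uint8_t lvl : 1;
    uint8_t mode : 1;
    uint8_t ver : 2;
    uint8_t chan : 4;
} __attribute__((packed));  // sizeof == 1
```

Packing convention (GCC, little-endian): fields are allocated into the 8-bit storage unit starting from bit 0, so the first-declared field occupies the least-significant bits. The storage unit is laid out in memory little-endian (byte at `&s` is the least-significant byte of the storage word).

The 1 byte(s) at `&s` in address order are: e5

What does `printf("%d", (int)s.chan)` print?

14

[0]=0xe5 (little-endian) → word 0xe5
lvl:1 @ bit 0 → (0xe5>>0)&0x1 = 0x1
mode:1 @ bit 1 → (0xe5>>1)&0x1 = 0x0
ver:2 @ bit 2 → (0xe5>>2)&0x3 = 0x1
chan:4 @ bit 4 → (0xe5>>4)&0xf = 0xe  ←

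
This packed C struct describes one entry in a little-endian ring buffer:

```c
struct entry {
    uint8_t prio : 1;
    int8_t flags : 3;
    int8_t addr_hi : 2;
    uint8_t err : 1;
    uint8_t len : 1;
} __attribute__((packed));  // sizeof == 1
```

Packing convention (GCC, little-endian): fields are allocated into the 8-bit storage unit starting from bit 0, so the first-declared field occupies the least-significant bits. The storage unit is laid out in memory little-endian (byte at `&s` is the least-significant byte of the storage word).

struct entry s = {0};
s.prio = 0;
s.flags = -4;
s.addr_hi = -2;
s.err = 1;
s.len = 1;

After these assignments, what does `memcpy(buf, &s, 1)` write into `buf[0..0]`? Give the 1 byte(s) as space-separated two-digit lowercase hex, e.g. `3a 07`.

prio (1b) val=0 bits=0x0 at bit 0: 0x00
flags (3b) val=-4 bits=0x4 at bit 1: 0x08
addr_hi (2b) val=-2 bits=0x2 at bit 4: 0x28
err (1b) val=1 bits=0x1 at bit 6: 0x68
len (1b) val=1 bits=0x1 at bit 7: 0xe8
word = 0xe8 → little-endian bytes:
  [0]=0xe8

e8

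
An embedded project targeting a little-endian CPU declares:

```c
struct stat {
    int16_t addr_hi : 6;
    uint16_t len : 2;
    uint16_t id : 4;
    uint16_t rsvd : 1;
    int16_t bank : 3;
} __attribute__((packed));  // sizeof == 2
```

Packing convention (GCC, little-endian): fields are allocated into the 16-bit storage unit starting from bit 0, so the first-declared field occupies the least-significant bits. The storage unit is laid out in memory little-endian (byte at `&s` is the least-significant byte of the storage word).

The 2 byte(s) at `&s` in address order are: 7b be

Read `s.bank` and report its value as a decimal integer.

[0]=0x7b [1]=0xbe (little-endian) → word 0xbe7b
addr_hi [0+:6] = (word>>0) & 0x3f = 59
len [6+:2] = (word>>6) & 0x3 = 1
id [8+:4] = (word>>8) & 0xf = 14
rsvd [12+:1] = (word>>12) & 0x1 = 1
bank [13+:3] = (word>>13) & 0x7 = 5  ←
bank signed 3b, MSB=1: 5 - 8 = -3

-3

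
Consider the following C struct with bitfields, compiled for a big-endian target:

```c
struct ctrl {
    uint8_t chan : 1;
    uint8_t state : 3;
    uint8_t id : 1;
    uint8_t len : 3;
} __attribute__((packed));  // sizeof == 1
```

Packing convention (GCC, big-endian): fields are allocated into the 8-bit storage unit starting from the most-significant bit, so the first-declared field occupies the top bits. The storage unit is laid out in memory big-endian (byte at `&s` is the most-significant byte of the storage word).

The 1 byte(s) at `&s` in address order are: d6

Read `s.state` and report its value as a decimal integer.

5

[0]=0xd6 (big-endian) → word 0xd6
chan [7+:1] = (word>>7) & 0x1 = 1
state [4+:3] = (word>>4) & 0x7 = 5  ←
id [3+:1] = (word>>3) & 0x1 = 0
len [0+:3] = (word>>0) & 0x7 = 6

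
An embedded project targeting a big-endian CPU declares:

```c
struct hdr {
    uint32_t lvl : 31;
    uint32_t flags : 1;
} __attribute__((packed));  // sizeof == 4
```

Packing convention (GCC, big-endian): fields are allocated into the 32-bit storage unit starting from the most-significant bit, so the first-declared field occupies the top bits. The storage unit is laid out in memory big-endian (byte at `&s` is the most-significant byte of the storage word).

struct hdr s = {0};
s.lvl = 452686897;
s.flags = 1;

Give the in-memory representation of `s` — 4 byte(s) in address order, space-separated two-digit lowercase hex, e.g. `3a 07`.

35 f6 e8 63

lvl (31b) val=452686897 bits=0x1afb7431 at bit 1: 0x35f6e862
flags (1b) val=1 bits=0x1 at bit 0: 0x35f6e863
word = 0x35f6e863 → big-endian bytes:
  [0]=0x35  [1]=0xf6  [2]=0xe8  [3]=0x63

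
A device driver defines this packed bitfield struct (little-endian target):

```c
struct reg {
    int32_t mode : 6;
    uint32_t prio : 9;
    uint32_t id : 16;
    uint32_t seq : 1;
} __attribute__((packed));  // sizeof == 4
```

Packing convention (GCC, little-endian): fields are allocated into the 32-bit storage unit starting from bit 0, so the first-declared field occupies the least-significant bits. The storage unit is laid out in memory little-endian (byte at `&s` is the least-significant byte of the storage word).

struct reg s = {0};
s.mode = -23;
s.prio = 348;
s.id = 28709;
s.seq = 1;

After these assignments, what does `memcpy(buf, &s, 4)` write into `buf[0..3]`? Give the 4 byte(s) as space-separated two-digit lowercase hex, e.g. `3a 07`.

29 d7 12 b8

mode (6b) val=-23 bits=0x29 at bit 0: 0x00000029
prio (9b) val=348 bits=0x15c at bit 6: 0x00005729
id (16b) val=28709 bits=0x7025 at bit 15: 0x3812d729
seq (1b) val=1 bits=0x1 at bit 31: 0xb812d729
word = 0xb812d729 → little-endian bytes:
  [0]=0x29  [1]=0xd7  [2]=0x12  [3]=0xb8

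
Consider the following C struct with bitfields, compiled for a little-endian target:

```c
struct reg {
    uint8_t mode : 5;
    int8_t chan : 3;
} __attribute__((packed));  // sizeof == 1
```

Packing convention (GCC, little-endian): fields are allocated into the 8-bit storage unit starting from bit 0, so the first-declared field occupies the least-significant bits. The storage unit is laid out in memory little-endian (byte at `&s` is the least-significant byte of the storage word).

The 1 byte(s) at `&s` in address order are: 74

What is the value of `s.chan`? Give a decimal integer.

3

[0]=0x74 (little-endian) → word 0x74
mode [0+:5] = (word>>0) & 0x1f = 20
chan [5+:3] = (word>>5) & 0x7 = 3  ←
chan signed 3b, MSB=0: value = 3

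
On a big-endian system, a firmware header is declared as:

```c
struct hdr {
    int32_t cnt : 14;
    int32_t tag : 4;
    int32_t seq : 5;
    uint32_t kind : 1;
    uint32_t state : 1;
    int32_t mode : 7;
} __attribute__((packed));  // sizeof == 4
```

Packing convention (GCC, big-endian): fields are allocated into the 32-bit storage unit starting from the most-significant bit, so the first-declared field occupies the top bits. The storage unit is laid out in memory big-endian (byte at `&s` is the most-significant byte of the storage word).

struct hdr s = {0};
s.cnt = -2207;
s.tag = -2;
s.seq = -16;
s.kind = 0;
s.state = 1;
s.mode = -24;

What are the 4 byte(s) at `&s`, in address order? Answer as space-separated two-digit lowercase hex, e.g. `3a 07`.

dd 87 a0 e8

cnt:14 = -2207 → 0x3761 << 18 → word 0xdd840000
tag:4 = -2 → 0xe << 14 → word 0xdd878000
seq:5 = -16 → 0x10 << 9 → word 0xdd87a000
kind:1 = 0 → 0x0 << 8 → word 0xdd87a000
state:1 = 1 → 0x1 << 7 → word 0xdd87a080
mode:7 = -24 → 0x68 << 0 → word 0xdd87a0e8
word = 0xdd87a0e8 → big-endian bytes:
  [0]=0xdd  [1]=0x87  [2]=0xa0  [3]=0xe8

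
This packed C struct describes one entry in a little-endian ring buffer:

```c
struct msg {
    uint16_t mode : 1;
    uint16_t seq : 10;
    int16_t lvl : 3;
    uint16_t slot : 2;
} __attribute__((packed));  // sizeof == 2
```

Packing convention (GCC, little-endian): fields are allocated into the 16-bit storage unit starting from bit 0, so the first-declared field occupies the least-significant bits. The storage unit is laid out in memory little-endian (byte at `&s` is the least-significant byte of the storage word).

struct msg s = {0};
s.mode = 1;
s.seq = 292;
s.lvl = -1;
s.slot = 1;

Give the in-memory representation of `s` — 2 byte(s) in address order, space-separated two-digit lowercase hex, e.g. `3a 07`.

49 7a

mode (1b) val=1 bits=0x1 at bit 0: 0x0001
seq (10b) val=292 bits=0x124 at bit 1: 0x0249
lvl (3b) val=-1 bits=0x7 at bit 11: 0x3a49
slot (2b) val=1 bits=0x1 at bit 14: 0x7a49
word = 0x7a49 → little-endian bytes:
  [0]=0x49  [1]=0x7a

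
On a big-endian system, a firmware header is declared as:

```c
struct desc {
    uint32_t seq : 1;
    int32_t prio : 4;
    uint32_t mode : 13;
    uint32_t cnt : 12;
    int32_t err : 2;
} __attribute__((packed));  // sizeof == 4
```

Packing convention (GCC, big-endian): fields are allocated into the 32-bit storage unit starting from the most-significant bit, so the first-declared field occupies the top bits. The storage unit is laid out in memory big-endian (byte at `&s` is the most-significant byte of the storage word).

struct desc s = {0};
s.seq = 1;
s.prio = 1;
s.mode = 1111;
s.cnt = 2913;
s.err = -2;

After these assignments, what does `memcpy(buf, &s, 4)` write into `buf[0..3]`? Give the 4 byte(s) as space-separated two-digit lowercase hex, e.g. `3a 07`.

89 15 ed 86

seq (1b) val=1 bits=0x1 at bit 31: 0x80000000
prio (4b) val=1 bits=0x1 at bit 27: 0x88000000
mode (13b) val=1111 bits=0x457 at bit 14: 0x8915c000
cnt (12b) val=2913 bits=0xb61 at bit 2: 0x8915ed84
err (2b) val=-2 bits=0x2 at bit 0: 0x8915ed86
word = 0x8915ed86 → big-endian bytes:
  [0]=0x89  [1]=0x15  [2]=0xed  [3]=0x86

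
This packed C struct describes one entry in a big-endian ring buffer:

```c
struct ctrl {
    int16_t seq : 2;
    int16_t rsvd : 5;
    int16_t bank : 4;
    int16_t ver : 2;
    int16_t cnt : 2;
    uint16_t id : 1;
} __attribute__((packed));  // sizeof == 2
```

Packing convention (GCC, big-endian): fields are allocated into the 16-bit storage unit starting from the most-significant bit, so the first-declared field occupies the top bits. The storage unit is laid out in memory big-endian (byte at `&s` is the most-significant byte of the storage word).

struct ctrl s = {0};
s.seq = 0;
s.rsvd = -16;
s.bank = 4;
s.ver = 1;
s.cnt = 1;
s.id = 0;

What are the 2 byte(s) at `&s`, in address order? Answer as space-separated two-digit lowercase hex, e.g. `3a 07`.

20 8a

[14+:2] seq=0 & 0x3 = 0x0; word=0x0000
[9+:5] rsvd=-16 & 0x1f = 0x10; word=0x2000
[5+:4] bank=4 & 0xf = 0x4; word=0x2080
[3+:2] ver=1 & 0x3 = 0x1; word=0x2088
[1+:2] cnt=1 & 0x3 = 0x1; word=0x208a
[0+:1] id=0 & 0x1 = 0x0; word=0x208a
word = 0x208a → big-endian bytes:
  [0]=0x20  [1]=0x8a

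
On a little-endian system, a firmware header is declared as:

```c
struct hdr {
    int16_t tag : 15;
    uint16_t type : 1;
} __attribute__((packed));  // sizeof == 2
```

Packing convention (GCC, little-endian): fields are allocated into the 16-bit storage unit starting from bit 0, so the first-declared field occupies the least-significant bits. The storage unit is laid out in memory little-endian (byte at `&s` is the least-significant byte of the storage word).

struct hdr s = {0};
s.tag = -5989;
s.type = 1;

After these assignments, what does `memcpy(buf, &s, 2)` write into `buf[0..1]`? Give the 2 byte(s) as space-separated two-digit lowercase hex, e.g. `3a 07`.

9b e8

[0+:15] tag=-5989 & 0x7fff = 0x689b; word=0x689b
[15+:1] type=1 & 0x1 = 0x1; word=0xe89b
word = 0xe89b → little-endian bytes:
  [0]=0x9b  [1]=0xe8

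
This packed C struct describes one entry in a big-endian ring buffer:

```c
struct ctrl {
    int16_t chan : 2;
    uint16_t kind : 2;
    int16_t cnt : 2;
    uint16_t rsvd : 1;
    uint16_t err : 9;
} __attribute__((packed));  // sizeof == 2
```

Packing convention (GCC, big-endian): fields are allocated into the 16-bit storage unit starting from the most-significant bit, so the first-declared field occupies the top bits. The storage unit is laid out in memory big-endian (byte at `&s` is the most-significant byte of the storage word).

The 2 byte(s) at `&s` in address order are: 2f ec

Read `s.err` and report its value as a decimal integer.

492

[0]=0x2f [1]=0xec (big-endian) → word 0x2fec
chan [14+:2] = (word>>14) & 0x3 = 0
kind [12+:2] = (word>>12) & 0x3 = 2
cnt [10+:2] = (word>>10) & 0x3 = 3
rsvd [9+:1] = (word>>9) & 0x1 = 1
err [0+:9] = (word>>0) & 0x1ff = 492  ←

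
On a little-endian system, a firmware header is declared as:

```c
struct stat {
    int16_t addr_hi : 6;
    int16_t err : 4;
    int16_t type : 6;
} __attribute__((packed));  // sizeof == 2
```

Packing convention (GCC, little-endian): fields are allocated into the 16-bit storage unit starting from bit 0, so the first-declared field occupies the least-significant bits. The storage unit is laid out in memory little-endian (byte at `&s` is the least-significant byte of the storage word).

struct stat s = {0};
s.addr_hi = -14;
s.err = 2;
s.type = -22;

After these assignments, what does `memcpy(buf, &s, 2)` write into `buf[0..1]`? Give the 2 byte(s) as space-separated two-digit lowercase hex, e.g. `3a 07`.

addr_hi:6 = -14 → 0x32 << 0 → word 0x0032
err:4 = 2 → 0x2 << 6 → word 0x00b2
type:6 = -22 → 0x2a << 10 → word 0xa8b2
word = 0xa8b2 → little-endian bytes:
  [0]=0xb2  [1]=0xa8

b2 a8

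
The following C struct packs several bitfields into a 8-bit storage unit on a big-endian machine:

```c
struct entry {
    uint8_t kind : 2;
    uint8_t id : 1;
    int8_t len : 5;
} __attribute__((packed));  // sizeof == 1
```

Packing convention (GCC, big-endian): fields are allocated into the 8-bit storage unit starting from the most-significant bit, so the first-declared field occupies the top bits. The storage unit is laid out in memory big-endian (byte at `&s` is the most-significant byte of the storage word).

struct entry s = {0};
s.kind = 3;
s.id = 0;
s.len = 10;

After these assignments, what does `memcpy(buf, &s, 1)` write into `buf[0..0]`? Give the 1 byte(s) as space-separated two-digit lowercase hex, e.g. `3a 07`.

[6+:2] kind=3 & 0x3 = 0x3; word=0xc0
[5+:1] id=0 & 0x1 = 0x0; word=0xc0
[0+:5] len=10 & 0x1f = 0xa; word=0xca
word = 0xca → big-endian bytes:
  [0]=0xca

ca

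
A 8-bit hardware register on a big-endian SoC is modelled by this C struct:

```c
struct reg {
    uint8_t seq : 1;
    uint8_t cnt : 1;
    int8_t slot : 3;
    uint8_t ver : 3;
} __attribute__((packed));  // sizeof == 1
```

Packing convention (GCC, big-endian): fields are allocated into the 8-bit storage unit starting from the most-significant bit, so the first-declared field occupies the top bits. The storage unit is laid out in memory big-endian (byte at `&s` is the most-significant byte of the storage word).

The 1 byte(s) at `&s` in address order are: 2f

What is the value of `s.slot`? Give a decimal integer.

[0]=0x2f (big-endian) → word 0x2f
seq:1 @ bit 7 → (0x2f>>7)&0x1 = 0x0
cnt:1 @ bit 6 → (0x2f>>6)&0x1 = 0x0
slot:3 @ bit 3 → (0x2f>>3)&0x7 = 0x5  ←
ver:3 @ bit 0 → (0x2f>>0)&0x7 = 0x7
slot signed 3b, MSB=1: 5 - 8 = -3

-3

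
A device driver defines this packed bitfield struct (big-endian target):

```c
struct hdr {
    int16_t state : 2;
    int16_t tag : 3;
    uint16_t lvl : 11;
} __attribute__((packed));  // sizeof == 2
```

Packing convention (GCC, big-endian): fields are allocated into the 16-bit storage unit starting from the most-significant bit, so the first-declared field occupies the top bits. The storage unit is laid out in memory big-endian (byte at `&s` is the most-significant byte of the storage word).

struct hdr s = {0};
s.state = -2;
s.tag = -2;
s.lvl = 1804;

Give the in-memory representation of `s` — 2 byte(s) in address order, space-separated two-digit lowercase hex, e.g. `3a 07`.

state:2 = -2 → 0x2 << 14 → word 0x8000
tag:3 = -2 → 0x6 << 11 → word 0xb000
lvl:11 = 1804 → 0x70c << 0 → word 0xb70c
word = 0xb70c → big-endian bytes:
  [0]=0xb7  [1]=0x0c

b7 0c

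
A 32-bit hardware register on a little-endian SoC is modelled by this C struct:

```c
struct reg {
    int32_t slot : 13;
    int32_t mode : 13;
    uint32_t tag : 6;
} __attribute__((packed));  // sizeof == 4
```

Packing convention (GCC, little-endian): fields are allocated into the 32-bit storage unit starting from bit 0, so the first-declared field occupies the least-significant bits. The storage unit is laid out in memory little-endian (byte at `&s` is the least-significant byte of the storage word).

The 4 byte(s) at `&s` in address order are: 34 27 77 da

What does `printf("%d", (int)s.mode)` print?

-3143

[0]=0x34 [1]=0x27 [2]=0x77 [3]=0xda (little-endian) → word 0xda772734
slot [0+:13] = (word>>0) & 0x1fff = 1844
mode [13+:13] = (word>>13) & 0x1fff = 5049  ←
tag [26+:6] = (word>>26) & 0x3f = 54
mode signed 13b, MSB=1: 5049 - 8192 = -3143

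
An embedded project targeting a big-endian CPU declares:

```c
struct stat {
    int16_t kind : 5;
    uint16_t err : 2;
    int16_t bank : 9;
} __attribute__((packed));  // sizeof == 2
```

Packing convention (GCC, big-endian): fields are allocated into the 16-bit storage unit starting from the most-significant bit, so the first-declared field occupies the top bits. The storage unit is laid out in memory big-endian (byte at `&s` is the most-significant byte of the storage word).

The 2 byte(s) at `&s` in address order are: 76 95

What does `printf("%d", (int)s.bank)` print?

149

[0]=0x76 [1]=0x95 (big-endian) → word 0x7695
kind [11+:5] = (word>>11) & 0x1f = 14
err [9+:2] = (word>>9) & 0x3 = 3
bank [0+:9] = (word>>0) & 0x1ff = 149  ←
bank signed 9b, MSB=0: value = 149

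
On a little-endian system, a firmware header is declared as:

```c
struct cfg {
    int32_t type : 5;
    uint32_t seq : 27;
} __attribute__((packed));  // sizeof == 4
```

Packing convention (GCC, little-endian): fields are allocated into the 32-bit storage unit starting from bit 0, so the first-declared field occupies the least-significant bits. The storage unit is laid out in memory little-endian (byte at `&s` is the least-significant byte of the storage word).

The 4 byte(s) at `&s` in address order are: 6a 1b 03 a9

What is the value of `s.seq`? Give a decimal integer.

88611035

[0]=0x6a [1]=0x1b [2]=0x03 [3]=0xa9 (little-endian) → word 0xa9031b6a
type [0+:5] = (word>>0) & 0x1f = 10
seq [5+:27] = (word>>5) & 0x7ffffff = 88611035  ←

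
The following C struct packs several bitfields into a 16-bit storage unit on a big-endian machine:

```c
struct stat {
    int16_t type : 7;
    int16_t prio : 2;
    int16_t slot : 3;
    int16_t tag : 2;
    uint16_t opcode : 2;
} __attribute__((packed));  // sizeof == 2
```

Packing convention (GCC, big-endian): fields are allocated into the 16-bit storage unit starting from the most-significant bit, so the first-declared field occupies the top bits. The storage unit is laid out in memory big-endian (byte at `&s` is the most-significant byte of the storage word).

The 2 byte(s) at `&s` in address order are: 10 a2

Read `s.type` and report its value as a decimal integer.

[0]=0x10 [1]=0xa2 (big-endian) → word 0x10a2
type [9+:7] = (word>>9) & 0x7f = 8  ←
prio [7+:2] = (word>>7) & 0x3 = 1
slot [4+:3] = (word>>4) & 0x7 = 2
tag [2+:2] = (word>>2) & 0x3 = 0
opcode [0+:2] = (word>>0) & 0x3 = 2
type signed 7b, MSB=0: value = 8

8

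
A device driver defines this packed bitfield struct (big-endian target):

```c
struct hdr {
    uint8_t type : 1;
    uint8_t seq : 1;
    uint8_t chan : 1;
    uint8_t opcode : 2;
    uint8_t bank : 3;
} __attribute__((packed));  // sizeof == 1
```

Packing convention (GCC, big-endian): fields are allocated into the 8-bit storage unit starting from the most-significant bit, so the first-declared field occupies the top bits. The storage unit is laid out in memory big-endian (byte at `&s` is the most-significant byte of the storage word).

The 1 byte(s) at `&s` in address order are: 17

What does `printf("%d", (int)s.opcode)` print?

[0]=0x17 (big-endian) → word 0x17
type:1 @ bit 7 → (0x17>>7)&0x1 = 0x0
seq:1 @ bit 6 → (0x17>>6)&0x1 = 0x0
chan:1 @ bit 5 → (0x17>>5)&0x1 = 0x0
opcode:2 @ bit 3 → (0x17>>3)&0x3 = 0x2  ←
bank:3 @ bit 0 → (0x17>>0)&0x7 = 0x7

2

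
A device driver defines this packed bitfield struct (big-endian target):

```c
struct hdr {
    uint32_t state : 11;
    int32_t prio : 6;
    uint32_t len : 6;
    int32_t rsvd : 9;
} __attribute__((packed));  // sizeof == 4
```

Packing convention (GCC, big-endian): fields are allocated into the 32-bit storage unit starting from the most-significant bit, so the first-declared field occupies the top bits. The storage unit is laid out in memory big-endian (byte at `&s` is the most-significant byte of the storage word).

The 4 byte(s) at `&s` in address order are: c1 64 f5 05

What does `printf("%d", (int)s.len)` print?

[0]=0xc1 [1]=0x64 [2]=0xf5 [3]=0x05 (big-endian) → word 0xc164f505
state:11 @ bit 21 → (0xc164f505>>21)&0x7ff = 0x60b
prio:6 @ bit 15 → (0xc164f505>>15)&0x3f = 0x9
len:6 @ bit 9 → (0xc164f505>>9)&0x3f = 0x3a  ←
rsvd:9 @ bit 0 → (0xc164f505>>0)&0x1ff = 0x105

58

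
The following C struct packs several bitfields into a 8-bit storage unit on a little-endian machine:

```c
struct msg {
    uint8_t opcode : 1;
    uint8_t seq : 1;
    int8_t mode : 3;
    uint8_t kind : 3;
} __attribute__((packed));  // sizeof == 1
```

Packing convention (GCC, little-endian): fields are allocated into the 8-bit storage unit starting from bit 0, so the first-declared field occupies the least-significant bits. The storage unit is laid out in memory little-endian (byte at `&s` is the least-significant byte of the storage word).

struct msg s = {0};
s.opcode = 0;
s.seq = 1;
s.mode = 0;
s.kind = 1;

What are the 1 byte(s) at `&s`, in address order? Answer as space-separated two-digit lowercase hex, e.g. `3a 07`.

opcode (1b) val=0 bits=0x0 at bit 0: 0x00
seq (1b) val=1 bits=0x1 at bit 1: 0x02
mode (3b) val=0 bits=0x0 at bit 2: 0x02
kind (3b) val=1 bits=0x1 at bit 5: 0x22
word = 0x22 → little-endian bytes:
  [0]=0x22

22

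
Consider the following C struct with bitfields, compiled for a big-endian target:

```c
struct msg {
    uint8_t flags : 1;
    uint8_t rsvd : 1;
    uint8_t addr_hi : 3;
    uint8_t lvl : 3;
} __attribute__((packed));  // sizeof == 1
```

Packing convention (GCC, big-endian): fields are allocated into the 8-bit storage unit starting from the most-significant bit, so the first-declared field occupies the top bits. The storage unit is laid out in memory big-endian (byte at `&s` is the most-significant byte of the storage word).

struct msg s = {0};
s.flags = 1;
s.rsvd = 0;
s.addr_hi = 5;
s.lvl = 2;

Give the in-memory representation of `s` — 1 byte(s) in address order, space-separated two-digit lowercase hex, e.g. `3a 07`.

aa

flags:1 = 1 → 0x1 << 7 → word 0x80
rsvd:1 = 0 → 0x0 << 6 → word 0x80
addr_hi:3 = 5 → 0x5 << 3 → word 0xa8
lvl:3 = 2 → 0x2 << 0 → word 0xaa
word = 0xaa → big-endian bytes:
  [0]=0xaa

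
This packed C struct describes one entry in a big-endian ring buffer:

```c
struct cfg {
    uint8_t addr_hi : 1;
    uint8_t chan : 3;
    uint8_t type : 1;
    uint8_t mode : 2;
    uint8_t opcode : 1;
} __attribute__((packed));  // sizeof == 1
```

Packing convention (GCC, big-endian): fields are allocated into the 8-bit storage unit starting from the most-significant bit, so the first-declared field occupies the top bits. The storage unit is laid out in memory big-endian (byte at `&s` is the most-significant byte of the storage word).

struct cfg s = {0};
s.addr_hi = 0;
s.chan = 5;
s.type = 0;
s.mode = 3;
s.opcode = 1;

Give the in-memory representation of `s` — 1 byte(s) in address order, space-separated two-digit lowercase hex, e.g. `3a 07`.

57

addr_hi (1b) val=0 bits=0x0 at bit 7: 0x00
chan (3b) val=5 bits=0x5 at bit 4: 0x50
type (1b) val=0 bits=0x0 at bit 3: 0x50
mode (2b) val=3 bits=0x3 at bit 1: 0x56
opcode (1b) val=1 bits=0x1 at bit 0: 0x57
word = 0x57 → big-endian bytes:
  [0]=0x57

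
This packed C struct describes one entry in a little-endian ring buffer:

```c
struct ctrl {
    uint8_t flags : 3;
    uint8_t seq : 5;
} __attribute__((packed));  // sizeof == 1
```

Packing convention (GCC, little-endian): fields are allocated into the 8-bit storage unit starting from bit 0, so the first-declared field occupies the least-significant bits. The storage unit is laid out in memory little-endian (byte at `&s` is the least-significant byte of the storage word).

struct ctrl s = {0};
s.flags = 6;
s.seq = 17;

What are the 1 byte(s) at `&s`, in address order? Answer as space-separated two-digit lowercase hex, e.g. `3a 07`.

[0+:3] flags=6 & 0x7 = 0x6; word=0x06
[3+:5] seq=17 & 0x1f = 0x11; word=0x8e
word = 0x8e → little-endian bytes:
  [0]=0x8e

8e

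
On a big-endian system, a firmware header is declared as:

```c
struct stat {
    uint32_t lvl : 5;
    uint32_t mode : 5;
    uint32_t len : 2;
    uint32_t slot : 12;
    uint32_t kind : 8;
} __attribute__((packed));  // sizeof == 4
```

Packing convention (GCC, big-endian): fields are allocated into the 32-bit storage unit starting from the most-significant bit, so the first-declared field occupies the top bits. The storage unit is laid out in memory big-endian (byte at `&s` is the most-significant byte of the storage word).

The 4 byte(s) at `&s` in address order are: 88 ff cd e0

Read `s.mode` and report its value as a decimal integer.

[0]=0x88 [1]=0xff [2]=0xcd [3]=0xe0 (big-endian) → word 0x88ffcde0
lvl [27+:5] = (word>>27) & 0x1f = 17
mode [22+:5] = (word>>22) & 0x1f = 3  ←
len [20+:2] = (word>>20) & 0x3 = 3
slot [8+:12] = (word>>8) & 0xfff = 4045
kind [0+:8] = (word>>0) & 0xff = 224

3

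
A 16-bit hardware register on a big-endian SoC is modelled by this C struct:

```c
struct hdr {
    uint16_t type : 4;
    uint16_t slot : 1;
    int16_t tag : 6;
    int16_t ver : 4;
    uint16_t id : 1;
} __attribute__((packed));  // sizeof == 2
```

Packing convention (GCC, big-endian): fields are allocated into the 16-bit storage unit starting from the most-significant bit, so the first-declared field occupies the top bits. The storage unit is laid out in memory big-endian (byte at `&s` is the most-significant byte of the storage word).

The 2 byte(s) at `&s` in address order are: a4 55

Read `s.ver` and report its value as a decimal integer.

[0]=0xa4 [1]=0x55 (big-endian) → word 0xa455
type:4 @ bit 12 → (0xa455>>12)&0xf = 0xa
slot:1 @ bit 11 → (0xa455>>11)&0x1 = 0x0
tag:6 @ bit 5 → (0xa455>>5)&0x3f = 0x22
ver:4 @ bit 1 → (0xa455>>1)&0xf = 0xa  ←
id:1 @ bit 0 → (0xa455>>0)&0x1 = 0x1
ver signed 4b, MSB=1: 10 - 16 = -6

-6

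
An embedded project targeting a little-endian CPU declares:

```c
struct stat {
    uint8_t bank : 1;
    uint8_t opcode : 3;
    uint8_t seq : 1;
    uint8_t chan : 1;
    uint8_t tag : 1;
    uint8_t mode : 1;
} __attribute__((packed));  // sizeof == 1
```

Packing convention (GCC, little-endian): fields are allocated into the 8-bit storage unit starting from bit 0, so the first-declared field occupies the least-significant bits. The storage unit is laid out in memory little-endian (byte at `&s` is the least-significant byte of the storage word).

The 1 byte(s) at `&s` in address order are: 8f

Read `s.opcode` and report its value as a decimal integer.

7

[0]=0x8f (little-endian) → word 0x8f
bank:1 @ bit 0 → (0x8f>>0)&0x1 = 0x1
opcode:3 @ bit 1 → (0x8f>>1)&0x7 = 0x7  ←
seq:1 @ bit 4 → (0x8f>>4)&0x1 = 0x0
chan:1 @ bit 5 → (0x8f>>5)&0x1 = 0x0
tag:1 @ bit 6 → (0x8f>>6)&0x1 = 0x0
mode:1 @ bit 7 → (0x8f>>7)&0x1 = 0x1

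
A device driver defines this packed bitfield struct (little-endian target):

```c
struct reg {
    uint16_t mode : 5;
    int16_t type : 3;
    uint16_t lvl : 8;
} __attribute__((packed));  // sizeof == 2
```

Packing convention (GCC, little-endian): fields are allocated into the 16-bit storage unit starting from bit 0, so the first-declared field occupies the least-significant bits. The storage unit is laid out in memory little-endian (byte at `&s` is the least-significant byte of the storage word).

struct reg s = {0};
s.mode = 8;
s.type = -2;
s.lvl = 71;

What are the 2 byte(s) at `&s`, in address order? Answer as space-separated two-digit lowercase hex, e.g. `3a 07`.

c8 47

mode (5b) val=8 bits=0x8 at bit 0: 0x0008
type (3b) val=-2 bits=0x6 at bit 5: 0x00c8
lvl (8b) val=71 bits=0x47 at bit 8: 0x47c8
word = 0x47c8 → little-endian bytes:
  [0]=0xc8  [1]=0x47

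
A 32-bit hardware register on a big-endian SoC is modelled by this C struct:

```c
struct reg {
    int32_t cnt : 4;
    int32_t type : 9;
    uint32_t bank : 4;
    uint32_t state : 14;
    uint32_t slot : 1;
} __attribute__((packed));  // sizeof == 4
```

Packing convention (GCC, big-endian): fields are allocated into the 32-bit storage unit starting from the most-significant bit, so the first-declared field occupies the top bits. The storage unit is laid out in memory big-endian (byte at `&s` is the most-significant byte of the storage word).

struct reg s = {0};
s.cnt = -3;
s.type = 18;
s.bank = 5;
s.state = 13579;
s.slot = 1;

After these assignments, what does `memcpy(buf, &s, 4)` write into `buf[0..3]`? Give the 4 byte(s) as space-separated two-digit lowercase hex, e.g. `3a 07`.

d0 92 ea 17

cnt:4 = -3 → 0xd << 28 → word 0xd0000000
type:9 = 18 → 0x12 << 19 → word 0xd0900000
bank:4 = 5 → 0x5 << 15 → word 0xd0928000
state:14 = 13579 → 0x350b << 1 → word 0xd092ea16
slot:1 = 1 → 0x1 << 0 → word 0xd092ea17
word = 0xd092ea17 → big-endian bytes:
  [0]=0xd0  [1]=0x92  [2]=0xea  [3]=0x17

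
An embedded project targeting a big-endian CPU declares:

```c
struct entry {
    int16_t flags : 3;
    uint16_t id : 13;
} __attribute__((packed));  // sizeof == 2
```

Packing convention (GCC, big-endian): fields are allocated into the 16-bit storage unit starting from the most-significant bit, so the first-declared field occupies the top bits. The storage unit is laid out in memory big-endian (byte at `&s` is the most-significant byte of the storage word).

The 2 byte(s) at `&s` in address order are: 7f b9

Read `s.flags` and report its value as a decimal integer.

3

[0]=0x7f [1]=0xb9 (big-endian) → word 0x7fb9
flags:3 @ bit 13 → (0x7fb9>>13)&0x7 = 0x3  ←
id:13 @ bit 0 → (0x7fb9>>0)&0x1fff = 0x1fb9
flags signed 3b, MSB=0: value = 3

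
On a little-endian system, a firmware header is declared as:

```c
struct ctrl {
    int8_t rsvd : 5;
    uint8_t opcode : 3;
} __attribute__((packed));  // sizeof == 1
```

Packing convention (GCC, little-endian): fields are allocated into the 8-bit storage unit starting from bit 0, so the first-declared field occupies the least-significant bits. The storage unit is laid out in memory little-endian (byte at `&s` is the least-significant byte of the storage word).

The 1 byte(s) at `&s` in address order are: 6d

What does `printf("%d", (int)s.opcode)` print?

3

[0]=0x6d (little-endian) → word 0x6d
rsvd:5 @ bit 0 → (0x6d>>0)&0x1f = 0xd
opcode:3 @ bit 5 → (0x6d>>5)&0x7 = 0x3  ←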